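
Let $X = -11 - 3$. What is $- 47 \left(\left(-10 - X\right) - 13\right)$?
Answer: $423$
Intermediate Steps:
$X = -14$ ($X = -11 - 3 = -14$)
$- 47 \left(\left(-10 - X\right) - 13\right) = - 47 \left(\left(-10 - -14\right) - 13\right) = - 47 \left(\left(-10 + 14\right) - 13\right) = - 47 \left(4 - 13\right) = \left(-47\right) \left(-9\right) = 423$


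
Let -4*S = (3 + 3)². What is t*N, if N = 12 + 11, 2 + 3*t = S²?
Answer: 1817/3 ≈ 605.67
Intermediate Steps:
S = -9 (S = -(3 + 3)²/4 = -¼*6² = -¼*36 = -9)
t = 79/3 (t = -⅔ + (⅓)*(-9)² = -⅔ + (⅓)*81 = -⅔ + 27 = 79/3 ≈ 26.333)
N = 23
t*N = (79/3)*23 = 1817/3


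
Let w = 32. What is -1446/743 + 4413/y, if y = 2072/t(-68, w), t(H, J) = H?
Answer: -56489631/384874 ≈ -146.77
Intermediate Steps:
y = -518/17 (y = 2072/(-68) = 2072*(-1/68) = -518/17 ≈ -30.471)
-1446/743 + 4413/y = -1446/743 + 4413/(-518/17) = -1446*1/743 + 4413*(-17/518) = -1446/743 - 75021/518 = -56489631/384874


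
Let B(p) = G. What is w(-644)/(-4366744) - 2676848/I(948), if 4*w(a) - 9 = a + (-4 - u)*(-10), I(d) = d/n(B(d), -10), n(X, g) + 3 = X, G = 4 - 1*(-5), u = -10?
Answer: -23378219830919/1379891104 ≈ -16942.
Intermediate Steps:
G = 9 (G = 4 + 5 = 9)
B(p) = 9
n(X, g) = -3 + X
I(d) = d/6 (I(d) = d/(-3 + 9) = d/6)
w(a) = -51/4 + a/4 (w(a) = 9/4 + (a + (-4 - 1*(-10))*(-10))/4 = 9/4 + (a + (-4 + 10)*(-10))/4 = 9/4 + (a + 6*(-10))/4 = 9/4 + (a - 60)/4 = 9/4 + (-60 + a)/4 = 9/4 + (-15 + a/4) = -51/4 + a/4)
w(-644)/(-4366744) - 2676848/I(948) = (-51/4 + (1/4)*(-644))/(-4366744) - 2676848/((1/6)*948) = (-51/4 - 161)*(-1/4366744) - 2676848/158 = -695/4*(-1/4366744) - 2676848*1/158 = 695/17466976 - 1338424/79 = -23378219830919/1379891104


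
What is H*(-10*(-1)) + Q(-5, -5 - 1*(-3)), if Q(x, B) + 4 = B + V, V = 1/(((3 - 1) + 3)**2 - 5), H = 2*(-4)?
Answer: -1719/20 ≈ -85.950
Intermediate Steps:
H = -8
V = 1/20 (V = 1/((2 + 3)**2 - 5) = 1/(5**2 - 5) = 1/(25 - 5) = 1/20 ≈ 0.050000)
Q(x, B) = -79/20 + B (Q(x, B) = -4 + (B + 1/20) = -4 + (1/20 + B) = -79/20 + B)
H*(-10*(-1)) + Q(-5, -5 - 1*(-3)) = -(-80)*(-1) + (-79/20 + (-5 - 1*(-3))) = -8*10 + (-79/20 + (-5 + 3)) = -80 + (-79/20 - 2) = -80 - 119/20 = -1719/20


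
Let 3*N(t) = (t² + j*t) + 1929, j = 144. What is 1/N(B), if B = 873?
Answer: 1/296590 ≈ 3.3717e-6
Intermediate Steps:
N(t) = 643 + 48*t + t²/3 (N(t) = ((t² + 144*t) + 1929)/3 = (1929 + t² + 144*t)/3 = 643 + 48*t + t²/3)
1/N(B) = 1/(643 + 48*873 + (⅓)*873²) = 1/(643 + 41904 + (⅓)*762129) = 1/(643 + 41904 + 254043) = 1/296590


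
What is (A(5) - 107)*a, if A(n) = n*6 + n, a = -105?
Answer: 7560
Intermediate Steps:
A(n) = 7*n (A(n) = 6*n + n = 7*n)
(A(5) - 107)*a = (7*5 - 107)*(-105) = (35 - 107)*(-105) = -72*(-105) = 7560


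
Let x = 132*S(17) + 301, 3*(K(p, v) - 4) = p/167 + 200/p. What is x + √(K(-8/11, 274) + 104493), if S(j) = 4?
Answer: 829 + 2*√792726741906/5511 ≈ 1152.1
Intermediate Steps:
K(p, v) = 4 + p/501 + 200/(3*p) (K(p, v) = 4 + (p/167 + 200/p)/3 = 4 + (200/p + p/167)/3 = 4 + (p/501 + 200/(3*p)) = 4 + p/501 + 200/(3*p))
x = 829 (x = 132*4 + 301 = 528 + 301 = 829)
x + √(K(-8/11, 274) + 104493) = 829 + √((33400 + (-8/11)*(2004 - 8/11))/(501*((-8/11))) + 104493) = 829 + √((33400 + (-4*2/11)*(2004 - 4*2/11))/(501*((-4*2/11))) + 104493) = 829 + √((33400 - 8*(2004 - 8/11)/11)/(501*(-8/11)) + 104493) = 829 + √((1/501)*(-11/8)*(33400 - 8/11*22036/11) + 104493) = 829 + √((1/501)*(-11/8)*(33400 - 176288/121) + 104493) = 829 + √((1/501)*(-11/8)*(3865112/121) + 104493) = 829 + √(-483139/5511 + 104493) = 829 + √(575377784/5511) = 829 + 2*√792726741906/5511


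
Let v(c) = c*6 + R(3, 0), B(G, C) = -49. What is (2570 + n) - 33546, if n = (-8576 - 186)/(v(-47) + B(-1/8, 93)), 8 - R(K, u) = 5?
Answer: -5075683/164 ≈ -30949.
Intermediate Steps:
R(K, u) = 3 (R(K, u) = 8 - 1*5 = 8 - 5 = 3)
v(c) = 3 + 6*c (v(c) = c*6 + 3 = 6*c + 3 = 3 + 6*c)
n = 4381/164 (n = (-8576 - 186)/((3 + 6*(-47)) - 49) = -8762/((3 - 282) - 49) = -8762/(-279 - 49) = -8762/(-328) = -8762*(-1/328) = 4381/164 ≈ 26.713)
(2570 + n) - 33546 = (2570 + 4381/164) - 33546 = 425861/164 - 33546 = -5075683/164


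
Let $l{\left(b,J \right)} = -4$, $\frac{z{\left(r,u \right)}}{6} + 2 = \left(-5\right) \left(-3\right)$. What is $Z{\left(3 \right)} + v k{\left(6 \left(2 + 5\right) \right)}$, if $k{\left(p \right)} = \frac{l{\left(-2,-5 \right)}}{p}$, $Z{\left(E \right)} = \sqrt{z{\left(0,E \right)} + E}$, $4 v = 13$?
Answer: $\frac{365}{42} \approx 8.6905$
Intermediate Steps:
$v = \frac{13}{4}$ ($v = \frac{1}{4} \cdot 13 = \frac{13}{4} \approx 3.25$)
$z{\left(r,u \right)} = 78$ ($z{\left(r,u \right)} = -12 + 6 \left(\left(-5\right) \left(-3\right)\right) = -12 + 6 \cdot 15 = -12 + 90 = 78$)
$Z{\left(E \right)} = \sqrt{78 + E}$
$k{\left(p \right)} = - \frac{4}{p}$
$Z{\left(3 \right)} + v k{\left(6 \left(2 + 5\right) \right)} = \sqrt{78 + 3} + \frac{13 \left(- \frac{4}{6 \left(2 + 5\right)}\right)}{4} = \sqrt{81} + \frac{13 \left(- \frac{4}{6 \cdot 7}\right)}{4} = 9 + \frac{13 \left(- \frac{4}{42}\right)}{4} = 9 + \frac{13 \left(\left(-4\right) \frac{1}{42}\right)}{4} = 9 + \frac{13}{4} \left(- \frac{2}{21}\right) = 9 - \frac{13}{42} = \frac{365}{42}$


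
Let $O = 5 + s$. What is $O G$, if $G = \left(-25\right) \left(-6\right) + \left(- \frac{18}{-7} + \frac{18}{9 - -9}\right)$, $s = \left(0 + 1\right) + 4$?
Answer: $\frac{10750}{7} \approx 1535.7$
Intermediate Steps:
$s = 5$ ($s = 1 + 4 = 5$)
$G = \frac{1075}{7}$ ($G = 150 + \left(\left(-18\right) \left(- \frac{1}{7}\right) + \frac{18}{9 + 9}\right) = 150 + \left(\frac{18}{7} + \frac{18}{18}\right) = 150 + \left(\frac{18}{7} + 18 \cdot \frac{1}{18}\right) = 150 + \left(\frac{18}{7} + 1\right) = 150 + \frac{25}{7} = \frac{1075}{7} \approx 153.57$)
$O = 10$ ($O = 5 + 5 = 10$)
$O G = 10 \cdot \frac{1075}{7} = \frac{10750}{7}$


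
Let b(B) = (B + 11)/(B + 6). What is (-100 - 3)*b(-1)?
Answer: -206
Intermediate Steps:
b(B) = (11 + B)/(6 + B)
(-100 - 3)*b(-1) = (-100 - 3)*((11 - 1)/(6 - 1)) = -103*10/5 = -103*2 = -206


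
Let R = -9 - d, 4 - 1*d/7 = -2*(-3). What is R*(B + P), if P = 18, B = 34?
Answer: 260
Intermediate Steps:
d = -14 (d = 28 - (-14)*(-3) = 28 - 7*6 = 28 - 42 = -14)
R = 5 (R = -9 - 1*(-14) = -9 + 14 = 5)
R*(B + P) = 5*(34 + 18) = 5*52 = 260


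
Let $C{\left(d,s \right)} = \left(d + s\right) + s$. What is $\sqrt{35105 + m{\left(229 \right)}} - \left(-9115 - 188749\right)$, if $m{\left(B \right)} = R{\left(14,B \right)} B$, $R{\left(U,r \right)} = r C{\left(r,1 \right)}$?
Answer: $197864 + 4 \sqrt{759311} \approx 2.0135 \cdot 10^{5}$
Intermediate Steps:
$C{\left(d,s \right)} = d + 2 s$
$R{\left(U,r \right)} = r \left(2 + r\right)$ ($R{\left(U,r \right)} = r \left(r + 2 \cdot 1\right) = r \left(r + 2\right) = r \left(2 + r\right)$)
$m{\left(B \right)} = B^{2} \left(2 + B\right)$ ($m{\left(B \right)} = B \left(2 + B\right) B = B^{2} \left(2 + B\right)$)
$\sqrt{35105 + m{\left(229 \right)}} - \left(-9115 - 188749\right) = \sqrt{35105 + 229^{2} \left(2 + 229\right)} - \left(-9115 - 188749\right) = \sqrt{35105 + 52441 \cdot 231} - -197864 = \sqrt{35105 + 12113871} + 197864 = \sqrt{12148976} + 197864 = 4 \sqrt{759311} + 197864 = 197864 + 4 \sqrt{759311}$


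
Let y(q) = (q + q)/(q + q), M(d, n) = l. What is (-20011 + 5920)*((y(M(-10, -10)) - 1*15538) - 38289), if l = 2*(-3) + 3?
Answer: 758462166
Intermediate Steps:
l = -3 (l = -6 + 3 = -3)
M(d, n) = -3
y(q) = 1 (y(q) = (2*q)/((2*q)) = (2*q)*(1/(2*q)) = 1)
(-20011 + 5920)*((y(M(-10, -10)) - 1*15538) - 38289) = (-20011 + 5920)*((1 - 1*15538) - 38289) = -14091*((1 - 15538) - 38289) = -14091*(-15537 - 38289) = -14091*(-53826) = 758462166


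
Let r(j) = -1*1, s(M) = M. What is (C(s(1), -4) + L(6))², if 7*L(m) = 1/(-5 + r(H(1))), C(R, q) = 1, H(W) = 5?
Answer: 1681/1764 ≈ 0.95295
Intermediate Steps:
r(j) = -1
L(m) = -1/42 (L(m) = 1/(7*(-5 - 1)) = (⅐)/(-6) = (⅐)*(-⅙) = -1/42)
(C(s(1), -4) + L(6))² = (1 - 1/42)² = (41/42)² = 1681/1764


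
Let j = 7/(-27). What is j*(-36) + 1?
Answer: 31/3 ≈ 10.333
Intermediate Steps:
j = -7/27 (j = 7*(-1/27) = -7/27 ≈ -0.25926)
j*(-36) + 1 = -7/27*(-36) + 1 = 28/3 + 1 = 31/3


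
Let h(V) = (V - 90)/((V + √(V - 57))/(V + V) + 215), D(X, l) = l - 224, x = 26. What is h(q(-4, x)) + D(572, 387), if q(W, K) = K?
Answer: 20431344553/125574467 + 3328*I*√31/125574467 ≈ 162.7 + 0.00014756*I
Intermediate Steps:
D(X, l) = -224 + l
h(V) = (-90 + V)/(215 + (V + √(-57 + V))/(2*V)) (h(V) = (-90 + V)/((V + √(-57 + V))/((2*V)) + 215) = (-90 + V)/((V + √(-57 + V))*(1/(2*V)) + 215) = (-90 + V)/((V + √(-57 + V))/(2*V) + 215) = (-90 + V)/(215 + (V + √(-57 + V))/(2*V)))
h(q(-4, x)) + D(572, 387) = 2*26*(-90 + 26)/(√(-57 + 26) + 431*26) + (-224 + 387) = 2*26*(-64)/(√(-31) + 11206) + 163 = 2*26*(-64)/(I*√31 + 11206) + 163 = 2*26*(-64)/(11206 + I*√31) + 163 = -3328/(11206 + I*√31) + 163 = 163 - 3328/(11206 + I*√31)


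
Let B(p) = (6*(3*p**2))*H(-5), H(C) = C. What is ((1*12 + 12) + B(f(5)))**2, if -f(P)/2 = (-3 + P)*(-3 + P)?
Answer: 32901696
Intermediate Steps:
f(P) = -2*(-3 + P)**2 (f(P) = -2*(-3 + P)*(-3 + P) = -2*(-3 + P)**2)
B(p) = -90*p**2 (B(p) = (6*(3*p**2))*(-5) = (18*p**2)*(-5) = -90*p**2)
((1*12 + 12) + B(f(5)))**2 = ((1*12 + 12) - 90*4*(-3 + 5)**4)**2 = ((12 + 12) - 90*(-2*2**2)**2)**2 = (24 - 90*(-2*4)**2)**2 = (24 - 90*(-8)**2)**2 = (24 - 90*64)**2 = (24 - 5760)**2 = (-5736)**2 = 32901696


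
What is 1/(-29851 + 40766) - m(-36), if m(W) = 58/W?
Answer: 316553/196470 ≈ 1.6112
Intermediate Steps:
1/(-29851 + 40766) - m(-36) = 1/(-29851 + 40766) - 58/(-36) = 1/10915 - 58*(-1)/36 = 1/10915 - 1*(-29/18) = 1/10915 + 29/18 = 316553/196470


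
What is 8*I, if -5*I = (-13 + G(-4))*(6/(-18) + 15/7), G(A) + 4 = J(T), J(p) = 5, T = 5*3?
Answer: 1216/35 ≈ 34.743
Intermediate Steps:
T = 15
G(A) = 1 (G(A) = -4 + 5 = 1)
I = 152/35 (I = -(-13 + 1)*(6/(-18) + 15/7)/5 = -(-12)*(6*(-1/18) + 15*(1/7))/5 = -(-12)*(-1/3 + 15/7)/5 = -(-12)*38/(5*21) = -1/5*(-152/7) = 152/35 ≈ 4.3429)
8*I = 8*(152/35) = 1216/35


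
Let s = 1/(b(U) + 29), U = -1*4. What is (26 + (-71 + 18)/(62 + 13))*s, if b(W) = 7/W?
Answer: 7588/8175 ≈ 0.92820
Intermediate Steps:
U = -4
s = 4/109 (s = 1/(7/(-4) + 29) = 1/(7*(-1/4) + 29) = 1/(-7/4 + 29) = 1/(109/4) = 4/109 ≈ 0.036697)
(26 + (-71 + 18)/(62 + 13))*s = (26 + (-71 + 18)/(62 + 13))*(4/109) = (26 - 53/75)*(4/109) = (1897/75)*(4/109) = 7588/8175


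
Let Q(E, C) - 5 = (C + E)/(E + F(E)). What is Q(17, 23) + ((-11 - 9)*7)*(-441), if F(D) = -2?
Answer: 185243/3 ≈ 61748.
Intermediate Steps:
Q(E, C) = 5 + (C + E)/(-2 + E) (Q(E, C) = 5 + (C + E)/(E - 2) = 5 + (C + E)/(-2 + E))
Q(17, 23) + ((-11 - 9)*7)*(-441) = (-10 + 23 + 6*17)/(-2 + 17) + ((-11 - 9)*7)*(-441) = (-10 + 23 + 102)/15 - 20*7*(-441) = (1/15)*115 - 140*(-441) = 23/3 + 61740 = 185243/3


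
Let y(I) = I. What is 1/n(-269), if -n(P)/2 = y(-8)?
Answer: 1/16 ≈ 0.062500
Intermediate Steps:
n(P) = 16 (n(P) = -2*(-8) = 16)
1/n(-269) = 1/16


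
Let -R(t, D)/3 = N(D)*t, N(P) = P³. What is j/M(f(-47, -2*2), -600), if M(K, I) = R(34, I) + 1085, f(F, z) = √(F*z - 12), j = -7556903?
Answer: -7556903/22032001085 ≈ -0.00034300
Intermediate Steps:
f(F, z) = √(-12 + F*z)
R(t, D) = -3*t*D³ (R(t, D) = -3*D³*t = -3*t*D³)
M(K, I) = 1085 - 102*I³ (M(K, I) = -3*34*I³ + 1085 = -102*I³ + 1085 = 1085 - 102*I³)
j/M(f(-47, -2*2), -600) = -7556903/(1085 - 102*(-600)³) = -7556903/(1085 - 102*(-216000000)) = -7556903/(1085 + 22032000000) = -7556903/22032001085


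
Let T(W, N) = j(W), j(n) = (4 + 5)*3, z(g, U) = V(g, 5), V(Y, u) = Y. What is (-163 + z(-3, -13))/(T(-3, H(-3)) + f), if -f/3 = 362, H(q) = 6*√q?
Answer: 166/1059 ≈ 0.15675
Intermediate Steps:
z(g, U) = g
j(n) = 27 (j(n) = 9*3 = 27)
T(W, N) = 27
f = -1086 (f = -3*362 = -1086)
(-163 + z(-3, -13))/(T(-3, H(-3)) + f) = (-163 - 3)/(27 - 1086) = -166/(-1059) = -166*(-1/1059) = 166/1059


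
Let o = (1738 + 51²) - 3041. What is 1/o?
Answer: 1/1298 ≈ 0.00077042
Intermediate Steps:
o = 1298 (o = (1738 + 2601) - 3041 = 4339 - 3041 = 1298)
1/o = 1/1298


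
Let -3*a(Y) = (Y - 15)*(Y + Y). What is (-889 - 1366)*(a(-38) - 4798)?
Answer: 41541610/3 ≈ 1.3847e+7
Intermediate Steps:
a(Y) = -2*Y*(-15 + Y)/3 (a(Y) = -(Y - 15)*(Y + Y)/3 = -(-15 + Y)*2*Y/3 = -2*Y*(-15 + Y)/3)
(-889 - 1366)*(a(-38) - 4798) = (-889 - 1366)*((⅔)*(-38)*(15 - 1*(-38)) - 4798) = -2255*((⅔)*(-38)*(15 + 38) - 4798) = -2255*((⅔)*(-38)*53 - 4798) = -2255*(-4028/3 - 4798) = -2255*(-18422/3) = 41541610/3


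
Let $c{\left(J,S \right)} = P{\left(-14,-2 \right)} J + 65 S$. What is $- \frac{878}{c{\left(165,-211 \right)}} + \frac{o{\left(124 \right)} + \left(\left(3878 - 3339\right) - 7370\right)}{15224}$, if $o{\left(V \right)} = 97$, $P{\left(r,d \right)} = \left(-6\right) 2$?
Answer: $- \frac{46161729}{119470340} \approx -0.38639$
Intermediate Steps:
$P{\left(r,d \right)} = -12$
$c{\left(J,S \right)} = - 12 J + 65 S$
$- \frac{878}{c{\left(165,-211 \right)}} + \frac{o{\left(124 \right)} + \left(\left(3878 - 3339\right) - 7370\right)}{15224} = - \frac{878}{\left(-12\right) 165 + 65 \left(-211\right)} + \frac{97 + \left(\left(3878 - 3339\right) - 7370\right)}{15224} = - \frac{878}{-1980 - 13715} + \left(97 + \left(539 - 7370\right)\right) \frac{1}{15224} = - \frac{878}{-15695} + \left(97 - 6831\right) \frac{1}{15224} = \left(-878\right) \left(- \frac{1}{15695}\right) - \frac{3367}{7612} = \frac{878}{15695} - \frac{3367}{7612} = - \frac{46161729}{119470340}$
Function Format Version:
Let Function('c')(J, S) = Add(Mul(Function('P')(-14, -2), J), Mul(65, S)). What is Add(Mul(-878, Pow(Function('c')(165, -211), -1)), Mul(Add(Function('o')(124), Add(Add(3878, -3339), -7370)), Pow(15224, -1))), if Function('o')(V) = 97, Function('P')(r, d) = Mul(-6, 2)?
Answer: Rational(-46161729, 119470340) ≈ -0.38639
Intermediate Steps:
Function('P')(r, d) = -12
Function('c')(J, S) = Add(Mul(-12, J), Mul(65, S))
Add(Mul(-878, Pow(Function('c')(165, -211), -1)), Mul(Add(Function('o')(124), Add(Add(3878, -3339), -7370)), Pow(15224, -1))) = Add(Mul(-878, Pow(Add(Mul(-12, 165), Mul(65, -211)), -1)), Mul(Add(97, Add(Add(3878, -3339), -7370)), Pow(15224, -1))) = Add(Mul(-878, Pow(Add(-1980, -13715), -1)), Mul(Add(97, Add(539, -7370)), Rational(1, 15224))) = Add(Mul(-878, Pow(-15695, -1)), Mul(Add(97, -6831), Rational(1, 15224))) = Add(Mul(-878, Rational(-1, 15695)), Mul(-6734, Rational(1, 15224))) = Add(Rational(878, 15695), Rational(-3367, 7612)) = Rational(-46161729, 119470340)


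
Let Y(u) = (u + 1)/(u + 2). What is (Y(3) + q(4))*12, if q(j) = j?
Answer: 288/5 ≈ 57.600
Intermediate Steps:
Y(u) = (1 + u)/(2 + u)
(Y(3) + q(4))*12 = ((1 + 3)/(2 + 3) + 4)*12 = (4/5 + 4)*12 = ((⅕)*4 + 4)*12 = (⅘ + 4)*12 = (24/5)*12 = 288/5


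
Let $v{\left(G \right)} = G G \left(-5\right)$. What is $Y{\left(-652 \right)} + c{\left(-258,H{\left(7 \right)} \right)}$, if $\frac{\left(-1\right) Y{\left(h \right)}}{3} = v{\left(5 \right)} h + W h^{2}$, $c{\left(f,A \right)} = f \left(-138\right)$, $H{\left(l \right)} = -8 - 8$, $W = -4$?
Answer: $4892352$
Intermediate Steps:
$H{\left(l \right)} = -16$
$v{\left(G \right)} = - 5 G^{2}$ ($v{\left(G \right)} = G^{2} \left(-5\right) = - 5 G^{2}$)
$c{\left(f,A \right)} = - 138 f$
$Y{\left(h \right)} = 12 h^{2} + 375 h$ ($Y{\left(h \right)} = - 3 \left(- 5 \cdot 5^{2} h - 4 h^{2}\right) = - 3 \left(\left(-5\right) 25 h - 4 h^{2}\right) = - 3 \left(- 125 h - 4 h^{2}\right) = 12 h^{2} + 375 h$)
$Y{\left(-652 \right)} + c{\left(-258,H{\left(7 \right)} \right)} = 3 \left(-652\right) \left(125 + 4 \left(-652\right)\right) - -35604 = 3 \left(-652\right) \left(125 - 2608\right) + 35604 = 3 \left(-652\right) \left(-2483\right) + 35604 = 4856748 + 35604 = 4892352$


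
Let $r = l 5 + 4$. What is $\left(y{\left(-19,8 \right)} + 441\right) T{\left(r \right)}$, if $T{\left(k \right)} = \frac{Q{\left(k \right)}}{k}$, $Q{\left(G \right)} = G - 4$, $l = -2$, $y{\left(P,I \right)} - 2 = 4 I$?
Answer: $\frac{2375}{3} \approx 791.67$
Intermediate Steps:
$y{\left(P,I \right)} = 2 + 4 I$
$r = -6$ ($r = \left(-2\right) 5 + 4 = -10 + 4 = -6$)
$Q{\left(G \right)} = -4 + G$
$T{\left(k \right)} = \frac{-4 + k}{k}$
$\left(y{\left(-19,8 \right)} + 441\right) T{\left(r \right)} = \left(\left(2 + 4 \cdot 8\right) + 441\right) \frac{-4 - 6}{-6} = \left(\left(2 + 32\right) + 441\right) \left(\left(- \frac{1}{6}\right) \left(-10\right)\right) = \left(34 + 441\right) \frac{5}{3} = 475 \cdot \frac{5}{3} = \frac{2375}{3}$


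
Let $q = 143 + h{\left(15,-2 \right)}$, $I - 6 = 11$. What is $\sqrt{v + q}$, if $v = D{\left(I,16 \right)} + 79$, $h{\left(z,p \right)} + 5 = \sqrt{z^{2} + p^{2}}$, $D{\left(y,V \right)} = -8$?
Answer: $\sqrt{209 + \sqrt{229}} \approx 14.971$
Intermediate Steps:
$I = 17$ ($I = 6 + 11 = 17$)
$h{\left(z,p \right)} = -5 + \sqrt{p^{2} + z^{2}}$ ($h{\left(z,p \right)} = -5 + \sqrt{z^{2} + p^{2}} = -5 + \sqrt{p^{2} + z^{2}}$)
$q = 138 + \sqrt{229}$ ($q = 143 - \left(5 - \sqrt{\left(-2\right)^{2} + 15^{2}}\right) = 143 - \left(5 - \sqrt{4 + 225}\right) = 143 - \left(5 - \sqrt{229}\right) = 138 + \sqrt{229} \approx 153.13$)
$v = 71$ ($v = -8 + 79 = 71$)
$\sqrt{v + q} = \sqrt{71 + \left(138 + \sqrt{229}\right)} = \sqrt{209 + \sqrt{229}}$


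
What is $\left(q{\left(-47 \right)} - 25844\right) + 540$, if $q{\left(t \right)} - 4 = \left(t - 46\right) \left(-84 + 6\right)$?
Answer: $-18046$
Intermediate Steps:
$q{\left(t \right)} = 3592 - 78 t$ ($q{\left(t \right)} = 4 + \left(t - 46\right) \left(-84 + 6\right) = 4 + \left(-46 + t\right) \left(-78\right) = 4 - \left(-3588 + 78 t\right) = 3592 - 78 t$)
$\left(q{\left(-47 \right)} - 25844\right) + 540 = \left(\left(3592 - -3666\right) - 25844\right) + 540 = \left(\left(3592 + 3666\right) - 25844\right) + 540 = \left(7258 - 25844\right) + 540 = -18586 + 540 = -18046$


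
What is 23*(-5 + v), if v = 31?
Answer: 598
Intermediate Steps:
23*(-5 + v) = 23*(-5 + 31) = 23*26 = 598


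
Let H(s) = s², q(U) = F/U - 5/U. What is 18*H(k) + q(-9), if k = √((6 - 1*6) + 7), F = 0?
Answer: 1139/9 ≈ 126.56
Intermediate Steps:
q(U) = -5/U (q(U) = 0/U - 5/U = 0 - 5/U = -5/U)
k = √7 (k = √((6 - 6) + 7) = √(0 + 7) = √7 ≈ 2.6458)
18*H(k) + q(-9) = 18*(√7)² - 5/(-9) = 18*7 - 5*(-⅑) = 126 + 5/9 = 1139/9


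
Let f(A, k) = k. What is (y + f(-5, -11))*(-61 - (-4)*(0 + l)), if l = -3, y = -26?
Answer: 2701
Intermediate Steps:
(y + f(-5, -11))*(-61 - (-4)*(0 + l)) = (-26 - 11)*(-61 - (-4)*(0 - 3)) = -37*(-61 - (-4)*(-3)) = -37*(-61 - 1*12) = -37*(-61 - 12) = -37*(-73) = 2701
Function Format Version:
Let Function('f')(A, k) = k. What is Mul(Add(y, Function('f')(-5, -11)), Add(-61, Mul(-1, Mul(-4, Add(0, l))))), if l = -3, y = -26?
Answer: 2701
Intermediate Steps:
Mul(Add(y, Function('f')(-5, -11)), Add(-61, Mul(-1, Mul(-4, Add(0, l))))) = Mul(Add(-26, -11), Add(-61, Mul(-1, Mul(-4, Add(0, -3))))) = Mul(-37, Add(-61, Mul(-1, Mul(-4, -3)))) = Mul(-37, Add(-61, Mul(-1, 12))) = Mul(-37, Add(-61, -12)) = Mul(-37, -73) = 2701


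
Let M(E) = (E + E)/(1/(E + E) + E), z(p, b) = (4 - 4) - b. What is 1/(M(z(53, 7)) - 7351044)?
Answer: -99/727753160 ≈ -1.3604e-7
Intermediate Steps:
z(p, b) = -b (z(p, b) = 0 - b = -b)
M(E) = 2*E/(E + 1/(2*E)) (M(E) = (2*E)/(1/(2*E) + E) = (2*E)/(E + 1/(2*E)) = 2*E/(E + 1/(2*E)))
1/(M(z(53, 7)) - 7351044) = 1/(4*(-1*7)**2/(1 + 2*(-1*7)**2) - 7351044) = 1/(4*(-7)**2/(1 + 2*(-7)**2) - 7351044) = 1/(4*49/(1 + 2*49) - 7351044) = 1/(4*49/(1 + 98) - 7351044) = 1/(4*49/99 - 7351044) = 1/(4*49*(1/99) - 7351044) = 1/(196/99 - 7351044) = 1/(-727753160/99) = -99/727753160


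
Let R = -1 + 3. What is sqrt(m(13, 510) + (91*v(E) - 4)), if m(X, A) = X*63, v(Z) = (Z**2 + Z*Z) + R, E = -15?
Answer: sqrt(41947) ≈ 204.81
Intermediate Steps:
R = 2
v(Z) = 2 + 2*Z**2 (v(Z) = (Z**2 + Z*Z) + 2 = (Z**2 + Z**2) + 2 = 2*Z**2 + 2 = 2 + 2*Z**2)
m(X, A) = 63*X
sqrt(m(13, 510) + (91*v(E) - 4)) = sqrt(63*13 + (91*(2 + 2*(-15)**2) - 4)) = sqrt(819 + (91*(2 + 2*225) - 4)) = sqrt(819 + (91*(2 + 450) - 4)) = sqrt(819 + (91*452 - 4)) = sqrt(819 + (41132 - 4)) = sqrt(819 + 41128) = sqrt(41947)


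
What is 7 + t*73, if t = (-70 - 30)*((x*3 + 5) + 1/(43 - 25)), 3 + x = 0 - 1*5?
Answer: 1244713/9 ≈ 1.3830e+5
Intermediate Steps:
x = -8 (x = -3 + (0 - 1*5) = -3 + (0 - 5) = -3 - 5 = -8)
t = 17050/9 (t = (-70 - 30)*((-8*3 + 5) + 1/(43 - 25)) = -100*((-24 + 5) + 1/18) = -100*(-19 + 1/18) = -100*(-341/18) = 17050/9 ≈ 1894.4)
7 + t*73 = 7 + (17050/9)*73 = 7 + 1244650/9 = 1244713/9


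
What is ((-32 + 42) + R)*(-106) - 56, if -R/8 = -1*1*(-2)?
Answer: 580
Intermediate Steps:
R = -16 (R = -8*(-1*1)*(-2) = -(-8)*(-2) = -8*2 = -16)
((-32 + 42) + R)*(-106) - 56 = ((-32 + 42) - 16)*(-106) - 56 = (10 - 16)*(-106) - 56 = -6*(-106) - 56 = 636 - 56 = 580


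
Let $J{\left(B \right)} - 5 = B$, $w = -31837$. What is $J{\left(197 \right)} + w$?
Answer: $-31635$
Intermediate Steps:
$J{\left(B \right)} = 5 + B$
$J{\left(197 \right)} + w = \left(5 + 197\right) - 31837 = 202 - 31837 = -31635$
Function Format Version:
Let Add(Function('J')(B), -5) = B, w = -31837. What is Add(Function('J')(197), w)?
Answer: -31635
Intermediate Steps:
Function('J')(B) = Add(5, B)
Add(Function('J')(197), w) = Add(Add(5, 197), -31837) = Add(202, -31837) = -31635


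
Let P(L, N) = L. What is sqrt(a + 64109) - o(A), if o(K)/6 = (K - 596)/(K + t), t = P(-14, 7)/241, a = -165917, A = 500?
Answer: 23136/20081 + 12*I*sqrt(707) ≈ 1.1521 + 319.07*I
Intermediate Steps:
t = -14/241 ≈ -0.058091
o(K) = 6*(-596 + K)/(-14/241 + K) (o(K) = 6*((K - 596)/(K - 14/241)) = 6*((-596 + K)/(-14/241 + K)) = 6*(-596 + K)/(-14/241 + K))
sqrt(a + 64109) - o(A) = sqrt(-165917 + 64109) - 1446*(-596 + 500)/(-14 + 241*500) = sqrt(-101808) - 1446*(-96)/(-14 + 120500) = 12*I*sqrt(707) - 1446*(-96)/120486 = 12*I*sqrt(707) - 1*(-23136/20081) = 12*I*sqrt(707) + 23136/20081 = 23136/20081 + 12*I*sqrt(707)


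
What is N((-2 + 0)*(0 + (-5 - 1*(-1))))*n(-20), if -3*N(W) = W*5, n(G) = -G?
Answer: -800/3 ≈ -266.67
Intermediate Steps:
N(W) = -5*W/3 (N(W) = -W*5/3 = -5*W/3)
N((-2 + 0)*(0 + (-5 - 1*(-1))))*n(-20) = (-5*(-2 + 0)*(0 + (-5 - 1*(-1)))/3)*(-1*(-20)) = -(-10)*(0 + (-5 + 1))/3*20 = -(-10)*(0 - 4)/3*20 = -(-10)*(-4)/3*20 = -5/3*8*20 = -40/3*20 = -800/3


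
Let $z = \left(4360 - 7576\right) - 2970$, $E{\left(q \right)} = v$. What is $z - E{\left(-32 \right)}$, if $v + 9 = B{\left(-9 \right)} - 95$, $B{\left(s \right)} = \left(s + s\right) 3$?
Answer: $-6028$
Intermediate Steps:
$B{\left(s \right)} = 6 s$ ($B{\left(s \right)} = 2 s 3 = 6 s$)
$v = -158$ ($v = -9 + \left(6 \left(-9\right) - 95\right) = -9 - 149 = -158$)
$E{\left(q \right)} = -158$
$z = -6186$ ($z = -3216 - 2970 = -6186$)
$z - E{\left(-32 \right)} = -6186 - -158 = -6186 + 158 = -6028$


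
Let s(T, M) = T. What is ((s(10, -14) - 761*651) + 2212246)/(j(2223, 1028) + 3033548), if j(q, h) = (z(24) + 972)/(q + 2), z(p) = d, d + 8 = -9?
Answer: 763996025/1349929051 ≈ 0.56595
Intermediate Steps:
d = -17 (d = -8 - 9 = -17)
z(p) = -17
j(q, h) = 955/(2 + q) (j(q, h) = (-17 + 972)/(q + 2) = 955/(2 + q))
((s(10, -14) - 761*651) + 2212246)/(j(2223, 1028) + 3033548) = ((10 - 761*651) + 2212246)/(955/(2 + 2223) + 3033548) = ((10 - 495411) + 2212246)/(955/2225 + 3033548) = (-495401 + 2212246)/(955*(1/2225) + 3033548) = 1716845/(191/445 + 3033548) = 1716845/(1349929051/445) = 1716845*(445/1349929051) = 763996025/1349929051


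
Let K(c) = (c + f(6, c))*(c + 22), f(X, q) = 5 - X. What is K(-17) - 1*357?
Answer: -447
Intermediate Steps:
K(c) = (-1 + c)*(22 + c) (K(c) = (c + (5 - 1*6))*(c + 22) = (c + (5 - 6))*(22 + c) = (c - 1)*(22 + c) = (-1 + c)*(22 + c))
K(-17) - 1*357 = (-22 + (-17)**2 + 21*(-17)) - 1*357 = (-22 + 289 - 357) - 357 = -90 - 357 = -447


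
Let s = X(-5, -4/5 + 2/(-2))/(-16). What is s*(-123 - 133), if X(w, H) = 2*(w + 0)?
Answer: -160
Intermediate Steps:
X(w, H) = 2*w
s = 5/8 (s = (2*(-5))/(-16) = -10*(-1/16) = 5/8 ≈ 0.62500)
s*(-123 - 133) = 5*(-123 - 133)/8 = (5/8)*(-256) = -160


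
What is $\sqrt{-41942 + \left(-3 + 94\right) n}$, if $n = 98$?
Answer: $16 i \sqrt{129} \approx 181.73 i$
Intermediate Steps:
$\sqrt{-41942 + \left(-3 + 94\right) n} = \sqrt{-41942 + \left(-3 + 94\right) 98} = \sqrt{-41942 + 91 \cdot 98} = \sqrt{-41942 + 8918} = \sqrt{-33024} = 16 i \sqrt{129}$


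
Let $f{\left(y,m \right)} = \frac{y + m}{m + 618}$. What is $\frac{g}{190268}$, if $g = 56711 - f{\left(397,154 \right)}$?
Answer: $\frac{43780341}{146886896} \approx 0.29805$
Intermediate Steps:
$f{\left(y,m \right)} = \frac{m + y}{618 + m}$
$g = \frac{43780341}{772}$ ($g = 56711 - \frac{154 + 397}{618 + 154} = 56711 - \frac{1}{772} \cdot 551 = 56711 - \frac{551}{772} = \frac{43780341}{772} \approx 56710.0$)
$\frac{g}{190268} = \frac{43780341}{772 \cdot 190268} = \frac{43780341}{772} \cdot \frac{1}{190268} = \frac{43780341}{146886896}$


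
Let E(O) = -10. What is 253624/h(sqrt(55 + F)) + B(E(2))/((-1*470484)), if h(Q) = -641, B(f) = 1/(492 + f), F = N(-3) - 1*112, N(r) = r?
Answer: -57515148396353/145361677608 ≈ -395.67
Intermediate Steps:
F = -115 (F = -3 - 1*112 = -3 - 112 = -115)
253624/h(sqrt(55 + F)) + B(E(2))/((-1*470484)) = 253624/(-641) + 1/((492 - 10)*((-1*470484))) = 253624*(-1/641) + 1/(482*(-470484)) = -253624/641 + (1/482)*(-1/470484) = -253624/641 - 1/226773288 = -57515148396353/145361677608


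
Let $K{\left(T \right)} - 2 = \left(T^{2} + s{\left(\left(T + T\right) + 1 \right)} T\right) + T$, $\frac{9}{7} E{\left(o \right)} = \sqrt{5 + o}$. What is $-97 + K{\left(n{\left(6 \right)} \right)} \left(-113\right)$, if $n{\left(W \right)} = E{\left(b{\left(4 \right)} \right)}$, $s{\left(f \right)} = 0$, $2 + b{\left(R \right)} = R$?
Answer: $- \frac{64922}{81} - \frac{791 \sqrt{7}}{9} \approx -1034.0$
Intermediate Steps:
$b{\left(R \right)} = -2 + R$
$E{\left(o \right)} = \frac{7 \sqrt{5 + o}}{9}$
$n{\left(W \right)} = \frac{7 \sqrt{7}}{9}$ ($n{\left(W \right)} = \frac{7 \sqrt{5 + \left(-2 + 4\right)}}{9} = \frac{7 \sqrt{5 + 2}}{9} = \frac{7 \sqrt{7}}{9}$)
$K{\left(T \right)} = 2 + T + T^{2}$ ($K{\left(T \right)} = 2 + \left(\left(T^{2} + 0 T\right) + T\right) = 2 + \left(\left(T^{2} + 0\right) + T\right) = 2 + \left(T^{2} + T\right) = 2 + \left(T + T^{2}\right) = 2 + T + T^{2}$)
$-97 + K{\left(n{\left(6 \right)} \right)} \left(-113\right) = -97 + \left(2 + \frac{7 \sqrt{7}}{9} + \left(\frac{7 \sqrt{7}}{9}\right)^{2}\right) \left(-113\right) = -97 + \left(2 + \frac{7 \sqrt{7}}{9} + \frac{343}{81}\right) \left(-113\right) = -97 + \left(\frac{505}{81} + \frac{7 \sqrt{7}}{9}\right) \left(-113\right) = -97 - \left(\frac{57065}{81} + \frac{791 \sqrt{7}}{9}\right) = - \frac{64922}{81} - \frac{791 \sqrt{7}}{9}$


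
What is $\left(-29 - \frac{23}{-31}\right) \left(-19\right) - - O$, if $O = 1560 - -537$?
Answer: $\frac{81651}{31} \approx 2633.9$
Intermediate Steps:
$O = 2097$ ($O = 1560 + 537 = 2097$)
$\left(-29 - \frac{23}{-31}\right) \left(-19\right) - - O = \left(-29 - \frac{23}{-31}\right) \left(-19\right) - \left(-1\right) 2097 = \left(-29 - - \frac{23}{31}\right) \left(-19\right) - -2097 = \left(-29 + \frac{23}{31}\right) \left(-19\right) + 2097 = \left(- \frac{876}{31}\right) \left(-19\right) + 2097 = \frac{16644}{31} + 2097 = \frac{81651}{31}$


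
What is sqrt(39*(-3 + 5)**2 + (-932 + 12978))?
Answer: sqrt(12202) ≈ 110.46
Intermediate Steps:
sqrt(39*(-3 + 5)**2 + (-932 + 12978)) = sqrt(39*2**2 + 12046) = sqrt(39*4 + 12046) = sqrt(156 + 12046) = sqrt(12202)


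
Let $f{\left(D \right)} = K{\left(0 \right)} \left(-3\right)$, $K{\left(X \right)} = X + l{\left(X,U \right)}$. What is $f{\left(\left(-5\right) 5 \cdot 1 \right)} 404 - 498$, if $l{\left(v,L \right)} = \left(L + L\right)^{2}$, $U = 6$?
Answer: $-175026$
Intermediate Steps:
$l{\left(v,L \right)} = 4 L^{2}$ ($l{\left(v,L \right)} = \left(2 L\right)^{2} = 4 L^{2}$)
$K{\left(X \right)} = 144 + X$ ($K{\left(X \right)} = X + 4 \cdot 6^{2} = X + 4 \cdot 36 = X + 144 = 144 + X$)
$f{\left(D \right)} = -432$ ($f{\left(D \right)} = \left(144 + 0\right) \left(-3\right) = 144 \left(-3\right) = -432$)
$f{\left(\left(-5\right) 5 \cdot 1 \right)} 404 - 498 = \left(-432\right) 404 - 498 = -174528 - 498 = -175026$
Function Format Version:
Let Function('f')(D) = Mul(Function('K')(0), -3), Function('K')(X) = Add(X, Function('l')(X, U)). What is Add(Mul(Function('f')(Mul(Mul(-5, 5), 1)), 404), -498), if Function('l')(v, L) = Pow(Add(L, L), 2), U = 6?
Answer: -175026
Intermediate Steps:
Function('l')(v, L) = Mul(4, Pow(L, 2)) (Function('l')(v, L) = Pow(Mul(2, L), 2) = Mul(4, Pow(L, 2)))
Function('K')(X) = Add(144, X) (Function('K')(X) = Add(X, Mul(4, Pow(6, 2))) = Add(X, Mul(4, 36)) = Add(X, 144) = Add(144, X))
Function('f')(D) = -432 (Function('f')(D) = Mul(Add(144, 0), -3) = Mul(144, -3) = -432)
Add(Mul(Function('f')(Mul(Mul(-5, 5), 1)), 404), -498) = Add(Mul(-432, 404), -498) = Add(-174528, -498) = -175026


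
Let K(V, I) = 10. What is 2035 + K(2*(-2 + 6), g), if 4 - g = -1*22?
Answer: 2045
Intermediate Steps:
g = 26 (g = 4 - (-1)*22 = 4 - 1*(-22) = 4 + 22 = 26)
2035 + K(2*(-2 + 6), g) = 2035 + 10 = 2045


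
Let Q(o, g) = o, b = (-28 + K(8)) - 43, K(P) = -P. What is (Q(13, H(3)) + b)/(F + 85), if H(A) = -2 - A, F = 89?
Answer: -11/29 ≈ -0.37931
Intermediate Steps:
b = -79 (b = (-28 - 1*8) - 43 = (-28 - 8) - 43 = -36 - 43 = -79)
(Q(13, H(3)) + b)/(F + 85) = (13 - 79)/(89 + 85) = -66/174 = (1/174)*(-66) = -11/29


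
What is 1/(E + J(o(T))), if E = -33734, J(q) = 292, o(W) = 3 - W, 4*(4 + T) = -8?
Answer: -1/33442 ≈ -2.9903e-5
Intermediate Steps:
T = -6 (T = -4 + (1/4)*(-8) = -4 - 2 = -6)
1/(E + J(o(T))) = 1/(-33734 + 292) = 1/(-33442) = -1/33442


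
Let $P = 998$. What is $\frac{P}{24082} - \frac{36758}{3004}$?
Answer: $- \frac{220552041}{18085582} \approx -12.195$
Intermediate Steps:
$\frac{P}{24082} - \frac{36758}{3004} = \frac{998}{24082} - \frac{36758}{3004} = 998 \cdot \frac{1}{24082} - \frac{18379}{1502} = \frac{499}{12041} - \frac{18379}{1502} = - \frac{220552041}{18085582}$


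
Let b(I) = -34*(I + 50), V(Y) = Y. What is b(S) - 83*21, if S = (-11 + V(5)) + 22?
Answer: -3987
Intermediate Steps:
S = 16 (S = (-11 + 5) + 22 = -6 + 22 = 16)
b(I) = -1700 - 34*I (b(I) = -34*(50 + I) = -1700 - 34*I)
b(S) - 83*21 = (-1700 - 34*16) - 83*21 = (-1700 - 544) - 1743 = -2244 - 1743 = -3987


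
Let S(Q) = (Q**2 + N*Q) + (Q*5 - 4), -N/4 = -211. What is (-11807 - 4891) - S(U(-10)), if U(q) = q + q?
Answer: -114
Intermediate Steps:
U(q) = 2*q
N = 844 (N = -4*(-211) = 844)
S(Q) = -4 + Q**2 + 849*Q (S(Q) = (Q**2 + 844*Q) + (Q*5 - 4) = (Q**2 + 844*Q) + (5*Q - 4) = (Q**2 + 844*Q) + (-4 + 5*Q) = -4 + Q**2 + 849*Q)
(-11807 - 4891) - S(U(-10)) = (-11807 - 4891) - (-4 + (2*(-10))**2 + 849*(2*(-10))) = -16698 - (-4 + (-20)**2 + 849*(-20)) = -16698 - (-4 + 400 - 16980) = -16698 - 1*(-16584) = -16698 + 16584 = -114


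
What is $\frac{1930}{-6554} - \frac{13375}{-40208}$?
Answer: $\frac{5029155}{131761616} \approx 0.038169$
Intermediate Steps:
$\frac{1930}{-6554} - \frac{13375}{-40208} = 1930 \left(- \frac{1}{6554}\right) - - \frac{13375}{40208} = - \frac{965}{3277} + \frac{13375}{40208} = \frac{5029155}{131761616}$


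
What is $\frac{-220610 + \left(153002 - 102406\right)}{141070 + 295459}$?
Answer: $- \frac{170014}{436529} \approx -0.38947$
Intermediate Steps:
$\frac{-220610 + \left(153002 - 102406\right)}{141070 + 295459} = \frac{-220610 + 50596}{436529} = \left(-170014\right) \frac{1}{436529} = - \frac{170014}{436529}$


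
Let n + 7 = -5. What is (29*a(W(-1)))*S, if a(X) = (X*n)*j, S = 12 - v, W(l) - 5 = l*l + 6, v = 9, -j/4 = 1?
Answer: 50112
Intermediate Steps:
n = -12 (n = -7 - 5 = -12)
j = -4 (j = -4*1 = -4)
W(l) = 11 + l² (W(l) = 5 + (l*l + 6) = 5 + (l² + 6) = 5 + (6 + l²) = 11 + l²)
S = 3 (S = 12 - 1*9 = 12 - 9 = 3)
a(X) = 48*X (a(X) = (X*(-12))*(-4) = -12*X*(-4) = 48*X)
(29*a(W(-1)))*S = (29*(48*(11 + (-1)²)))*3 = (29*(48*(11 + 1)))*3 = (29*(48*12))*3 = (29*576)*3 = 16704*3 = 50112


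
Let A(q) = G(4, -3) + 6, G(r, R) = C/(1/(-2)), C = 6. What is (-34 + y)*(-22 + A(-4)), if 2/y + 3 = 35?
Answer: 3801/4 ≈ 950.25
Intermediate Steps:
y = 1/16 (y = 2/(-3 + 35) = 2/32 = 2*(1/32) = 1/16 ≈ 0.062500)
G(r, R) = -12 (G(r, R) = 6/(1/(-2)) = 6/(-1/2) = 6*(-2) = -12)
A(q) = -6 (A(q) = -12 + 6 = -6)
(-34 + y)*(-22 + A(-4)) = (-34 + 1/16)*(-22 - 6) = -543/16*(-28) = 3801/4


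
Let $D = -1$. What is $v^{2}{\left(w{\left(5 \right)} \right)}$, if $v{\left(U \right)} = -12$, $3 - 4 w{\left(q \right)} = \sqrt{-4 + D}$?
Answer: $144$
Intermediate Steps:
$w{\left(q \right)} = \frac{3}{4} - \frac{i \sqrt{5}}{4}$ ($w{\left(q \right)} = \frac{3}{4} - \frac{\sqrt{-4 - 1}}{4} = \frac{3}{4} - \frac{\sqrt{-5}}{4} = \frac{3}{4} - \frac{i \sqrt{5}}{4}$)
$v^{2}{\left(w{\left(5 \right)} \right)} = \left(-12\right)^{2} = 144$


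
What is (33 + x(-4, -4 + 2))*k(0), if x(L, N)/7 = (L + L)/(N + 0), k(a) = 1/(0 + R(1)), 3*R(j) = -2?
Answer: -183/2 ≈ -91.500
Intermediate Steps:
R(j) = -⅔ (R(j) = (⅓)*(-2) = -⅔)
k(a) = -3/2 (k(a) = 1/(0 - ⅔) = 1/(-⅔) = -3/2)
x(L, N) = 14*L/N (x(L, N) = 7*((L + L)/(N + 0)) = 7*((2*L)/N) = 7*(2*L/N) = 14*L/N)
(33 + x(-4, -4 + 2))*k(0) = (33 + 14*(-4)/(-4 + 2))*(-3/2) = (33 + 14*(-4)/(-2))*(-3/2) = (33 + 14*(-4)*(-½))*(-3/2) = (33 + 28)*(-3/2) = 61*(-3/2) = -183/2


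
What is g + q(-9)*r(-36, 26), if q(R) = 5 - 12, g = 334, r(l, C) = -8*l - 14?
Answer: -1584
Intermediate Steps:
r(l, C) = -14 - 8*l
q(R) = -7
g + q(-9)*r(-36, 26) = 334 - 7*(-14 - 8*(-36)) = 334 - 7*(-14 + 288) = 334 - 7*274 = 334 - 1918 = -1584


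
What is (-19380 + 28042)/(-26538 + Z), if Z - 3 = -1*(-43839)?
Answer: 4331/8652 ≈ 0.50058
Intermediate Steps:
Z = 43842 (Z = 3 - 1*(-43839) = 3 + 43839 = 43842)
(-19380 + 28042)/(-26538 + Z) = (-19380 + 28042)/(-26538 + 43842) = 8662/17304 = 8662*(1/17304) = 4331/8652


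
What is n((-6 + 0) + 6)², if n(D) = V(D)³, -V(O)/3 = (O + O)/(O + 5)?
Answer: 0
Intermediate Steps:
V(O) = -6*O/(5 + O) (V(O) = -3*(O + O)/(O + 5) = -3*2*O/(5 + O) = -6*O/(5 + O))
n(D) = -216*D³/(5 + D)³ (n(D) = (-6*D/(5 + D))³ = -216*D³/(5 + D)³)
n((-6 + 0) + 6)² = (-216*((-6 + 0) + 6)³/(5 + ((-6 + 0) + 6))³)² = (-216*(-6 + 6)³/(5 + (-6 + 6))³)² = (-216*0³/(5 + 0)³)² = (-216*0/5³)² = (-216*0*1/125)² = 0² = 0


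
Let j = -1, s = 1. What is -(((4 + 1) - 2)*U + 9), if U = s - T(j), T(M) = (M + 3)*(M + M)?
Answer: -24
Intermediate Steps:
T(M) = 2*M*(3 + M) (T(M) = (3 + M)*(2*M) = 2*M*(3 + M))
U = 5 (U = 1 - 2*(-1)*(3 - 1) = 1 - 2*(-1)*2 = 1 - 1*(-4) = 1 + 4 = 5)
-(((4 + 1) - 2)*U + 9) = -(((4 + 1) - 2)*5 + 9) = -((5 - 2)*5 + 9) = -(3*5 + 9) = -(15 + 9) = -1*24 = -24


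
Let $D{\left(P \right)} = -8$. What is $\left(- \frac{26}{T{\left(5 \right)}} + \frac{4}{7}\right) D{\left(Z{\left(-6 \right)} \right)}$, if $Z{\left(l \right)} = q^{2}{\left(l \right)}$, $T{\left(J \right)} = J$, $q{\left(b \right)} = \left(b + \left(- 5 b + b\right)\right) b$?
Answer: $\frac{1296}{35} \approx 37.029$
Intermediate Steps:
$q{\left(b \right)} = - 3 b^{2}$ ($q{\left(b \right)} = \left(b - 4 b\right) b = - 3 b b = - 3 b^{2}$)
$Z{\left(l \right)} = 9 l^{4}$ ($Z{\left(l \right)} = \left(- 3 l^{2}\right)^{2} = 9 l^{4}$)
$\left(- \frac{26}{T{\left(5 \right)}} + \frac{4}{7}\right) D{\left(Z{\left(-6 \right)} \right)} = \left(- \frac{26}{5} + \frac{4}{7}\right) \left(-8\right) = \left(- \frac{162}{35}\right) \left(-8\right) = \frac{1296}{35}$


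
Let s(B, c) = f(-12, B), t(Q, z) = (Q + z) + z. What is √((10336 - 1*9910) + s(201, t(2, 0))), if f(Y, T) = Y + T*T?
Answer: 3*√4535 ≈ 202.03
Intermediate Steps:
t(Q, z) = Q + 2*z
f(Y, T) = Y + T²
s(B, c) = -12 + B²
√((10336 - 1*9910) + s(201, t(2, 0))) = √((10336 - 1*9910) + (-12 + 201²)) = √((10336 - 9910) + (-12 + 40401)) = √(426 + 40389) = √40815 = 3*√4535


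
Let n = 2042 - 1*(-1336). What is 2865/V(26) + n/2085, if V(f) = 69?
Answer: 689623/15985 ≈ 43.142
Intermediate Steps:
n = 3378 (n = 2042 + 1336 = 3378)
2865/V(26) + n/2085 = 2865/69 + 3378/2085 = 2865*(1/69) + 3378*(1/2085) = 955/23 + 1126/695 = 689623/15985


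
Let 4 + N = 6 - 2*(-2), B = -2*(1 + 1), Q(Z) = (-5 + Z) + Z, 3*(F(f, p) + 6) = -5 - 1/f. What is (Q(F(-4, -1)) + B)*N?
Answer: -145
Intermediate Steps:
F(f, p) = -23/3 - 1/(3*f) (F(f, p) = -6 + (-5 - 1/f)/3 = -6 + (-5/3 - 1/(3*f)) = -23/3 - 1/(3*f))
Q(Z) = -5 + 2*Z
B = -4 (B = -2*2 = -4)
N = 6 (N = -4 + (6 - 2*(-2)) = -4 + (6 + 4) = -4 + 10 = 6)
(Q(F(-4, -1)) + B)*N = ((-5 + 2*((⅓)*(-1 - 23*(-4))/(-4))) - 4)*6 = ((-5 + 2*((⅓)*(-¼)*(-1 + 92))) - 4)*6 = ((-5 + 2*((⅓)*(-¼)*91)) - 4)*6 = ((-5 + 2*(-91/12)) - 4)*6 = ((-5 - 91/6) - 4)*6 = (-121/6 - 4)*6 = -145/6*6 = -145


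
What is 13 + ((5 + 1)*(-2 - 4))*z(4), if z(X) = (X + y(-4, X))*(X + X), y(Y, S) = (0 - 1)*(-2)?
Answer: -1715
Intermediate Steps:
y(Y, S) = 2 (y(Y, S) = -1*(-2) = 2)
z(X) = 2*X*(2 + X) (z(X) = (X + 2)*(X + X) = (2 + X)*(2*X) = 2*X*(2 + X))
13 + ((5 + 1)*(-2 - 4))*z(4) = 13 + ((5 + 1)*(-2 - 4))*(2*4*(2 + 4)) = 13 + (6*(-6))*(2*4*6) = 13 - 36*48 = 13 - 1728 = -1715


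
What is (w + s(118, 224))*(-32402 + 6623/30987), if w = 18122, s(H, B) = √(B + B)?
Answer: -18195106884422/30987 - 8032273208*√7/30987 ≈ -5.8787e+8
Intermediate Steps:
s(H, B) = √2*√B (s(H, B) = √(2*B) = √2*√B)
(w + s(118, 224))*(-32402 + 6623/30987) = (18122 + √2*√224)*(-32402 + 6623/30987) = (18122 + √2*(4*√14))*(-32402 + 6623*(1/30987)) = (18122 + 8*√7)*(-32402 + 6623/30987) = (18122 + 8*√7)*(-1004034151/30987) = -18195106884422/30987 - 8032273208*√7/30987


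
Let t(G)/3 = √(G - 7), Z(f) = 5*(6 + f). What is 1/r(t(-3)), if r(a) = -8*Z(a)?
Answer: I/(120*(√10 - 2*I)) ≈ -0.0011905 + 0.0018823*I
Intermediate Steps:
Z(f) = 30 + 5*f
t(G) = 3*√(-7 + G) (t(G) = 3*√(G - 7) = 3*√(-7 + G))
r(a) = -240 - 40*a (r(a) = -8*(30 + 5*a) = -240 - 40*a)
1/r(t(-3)) = 1/(-240 - 120*√(-7 - 3)) = 1/(-240 - 120*√(-10)) = 1/(-240 - 120*I*√10)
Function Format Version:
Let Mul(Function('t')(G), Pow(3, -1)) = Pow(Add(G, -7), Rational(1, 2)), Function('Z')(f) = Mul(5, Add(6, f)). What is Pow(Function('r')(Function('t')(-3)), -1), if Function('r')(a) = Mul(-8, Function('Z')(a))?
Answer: Mul(Rational(1, 120), I, Pow(Add(Pow(10, Rational(1, 2)), Mul(-2, I)), -1)) ≈ Add(-0.0011905, Mul(0.0018823, I))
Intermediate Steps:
Function('Z')(f) = Add(30, Mul(5, f))
Function('t')(G) = Mul(3, Pow(Add(-7, G), Rational(1, 2))) (Function('t')(G) = Mul(3, Pow(Add(G, -7), Rational(1, 2))) = Mul(3, Pow(Add(-7, G), Rational(1, 2))))
Function('r')(a) = Add(-240, Mul(-40, a)) (Function('r')(a) = Mul(-8, Add(30, Mul(5, a))) = Add(-240, Mul(-40, a)))
Pow(Function('r')(Function('t')(-3)), -1) = Pow(Add(-240, Mul(-40, Mul(3, Pow(Add(-7, -3), Rational(1, 2))))), -1) = Pow(Add(-240, Mul(-40, Mul(3, Pow(-10, Rational(1, 2))))), -1) = Pow(Add(-240, Mul(-40, Mul(3, Mul(I, Pow(10, Rational(1, 2)))))), -1) = Pow(Add(-240, Mul(-40, Mul(3, I, Pow(10, Rational(1, 2))))), -1) = Pow(Add(-240, Mul(-120, I, Pow(10, Rational(1, 2)))), -1)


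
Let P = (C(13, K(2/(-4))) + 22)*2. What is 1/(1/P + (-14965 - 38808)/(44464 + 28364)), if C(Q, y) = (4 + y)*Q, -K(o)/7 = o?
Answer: -17405892/12778919 ≈ -1.3621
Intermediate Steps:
K(o) = -7*o
C(Q, y) = Q*(4 + y)
P = 239 (P = (13*(4 - 14/(-4)) + 22)*2 = (13*(4 - 14*(-1)/4) + 22)*2 = (13*(4 - 7*(-½)) + 22)*2 = (13*(4 + 7/2) + 22)*2 = (13*(15/2) + 22)*2 = (195/2 + 22)*2 = (239/2)*2 = 239)
1/(1/P + (-14965 - 38808)/(44464 + 28364)) = 1/(1/239 + (-14965 - 38808)/(44464 + 28364)) = 1/(1/239 - 53773/72828) = 1/(-12778919/17405892) = -17405892/12778919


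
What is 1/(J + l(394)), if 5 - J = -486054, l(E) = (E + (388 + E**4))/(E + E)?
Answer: 394/12240615485 ≈ 3.2188e-8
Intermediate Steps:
l(E) = (388 + E + E**4)/(2*E) (l(E) = (388 + E + E**4)/((2*E)) = (388 + E + E**4)*(1/(2*E)) = (388 + E + E**4)/(2*E))
J = 486059 (J = 5 - 1*(-486054) = 5 + 486054 = 486059)
1/(J + l(394)) = 1/(486059 + (1/2)*(388 + 394 + 394**4)/394) = 1/(486059 + (1/2)*(1/394)*(388 + 394 + 24098215696)) = 1/(486059 + (1/2)*(1/394)*24098216478) = 1/(486059 + 12049108239/394) = 1/(12240615485/394) = 394/12240615485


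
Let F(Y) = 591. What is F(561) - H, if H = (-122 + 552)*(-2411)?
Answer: 1037321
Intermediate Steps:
H = -1036730 (H = 430*(-2411) = -1036730)
F(561) - H = 591 - 1*(-1036730) = 591 + 1036730 = 1037321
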